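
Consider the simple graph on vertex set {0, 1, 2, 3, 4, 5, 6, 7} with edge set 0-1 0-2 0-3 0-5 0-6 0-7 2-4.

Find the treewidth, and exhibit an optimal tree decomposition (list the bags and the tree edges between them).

Treewidth 1.
One such decomposition:
Bags: B1 = {0, 7}  B2 = {0, 6}  B3 = {0, 3}  B4 = {0, 2}  B5 = {0, 5}  B6 = {2, 4}  B7 = {0, 1}
Tree: B1–B2, B1–B3, B1–B4, B1–B5, B4–B6, B4–B7

The largest bag has 2 vertices, giving width 1; this decomposition certifies tw(G) ≤ 1. G has an edge, so its treewidth is at least 1. Hence tw(G) = 1 exactly.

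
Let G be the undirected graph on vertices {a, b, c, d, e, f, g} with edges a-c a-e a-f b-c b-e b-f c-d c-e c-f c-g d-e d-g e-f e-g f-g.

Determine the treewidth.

A width-3 tree decomposition is:
Bags: B1 = {c, e, f, g}  B2 = {a, c, e, f}  B3 = {b, c, e, f}  B4 = {c, d, e, g}
Tree: B1–B2, B2–B3, B1–B4
Every bag has size at most 4, so the width is 4 − 1 = 3 and tw(G) ≤ 3. Conversely, {c, d, e, g} is a clique of size 4, and the vertices of any clique must share a bag in every tree decomposition; so some bag has ≥ 4 vertices and tw(G) ≥ 3. The upper and lower bounds meet at 3, so that is the treewidth.

3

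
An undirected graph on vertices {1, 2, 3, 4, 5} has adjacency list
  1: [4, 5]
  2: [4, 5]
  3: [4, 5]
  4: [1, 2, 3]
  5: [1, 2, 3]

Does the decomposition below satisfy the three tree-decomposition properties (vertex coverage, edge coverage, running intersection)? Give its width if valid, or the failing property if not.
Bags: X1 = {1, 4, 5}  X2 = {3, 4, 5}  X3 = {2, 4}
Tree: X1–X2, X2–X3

No — edge (5,2) lies in no bag.

A tree decomposition must satisfy three properties: every vertex lies in some bag; for every edge, both endpoints lie together in some bag; and for every vertex, the bags containing it form a connected subtree. Here edge (5,2) lies in no bag, so the decomposition is invalid.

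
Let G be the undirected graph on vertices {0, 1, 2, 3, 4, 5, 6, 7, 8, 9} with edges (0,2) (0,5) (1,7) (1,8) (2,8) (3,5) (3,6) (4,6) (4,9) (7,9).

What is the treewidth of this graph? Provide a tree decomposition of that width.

The largest bag has 3 vertices, giving width 2; this decomposition certifies tw(G) ≤ 2. Since 4–9–7–1–8–2–0–5–3–6–4 is a cycle in G, G is not acyclic. Forests are exactly the graphs of treewidth ≤ 1, so tw(G) ≥ 2. Therefore the treewidth is 2.

Treewidth 2.
One such decomposition:
Bags: B1 = {4, 7, 9}  B2 = {1, 4, 7}  B3 = {1, 4, 8}  B4 = {2, 4, 8}  B5 = {0, 2, 4}  B6 = {0, 4, 5}  B7 = {3, 4, 5}  B8 = {3, 4, 6}
Tree: B1–B2, B2–B3, B3–B4, B4–B5, B5–B6, B6–B7, B7–B8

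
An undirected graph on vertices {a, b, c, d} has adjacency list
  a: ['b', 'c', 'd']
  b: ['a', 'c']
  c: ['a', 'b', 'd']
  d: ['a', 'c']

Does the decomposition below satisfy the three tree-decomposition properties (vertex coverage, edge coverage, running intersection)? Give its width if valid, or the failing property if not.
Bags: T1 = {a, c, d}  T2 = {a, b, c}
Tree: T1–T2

Yes; width 2.

Checking the three conditions: (i) the bags cover all of {a, b, c, d}; (ii) for each edge, some bag contains both endpoints; (iii) the bags containing any fixed vertex form a subtree. All hold, so the decomposition is valid with width 3 − 1 = 2.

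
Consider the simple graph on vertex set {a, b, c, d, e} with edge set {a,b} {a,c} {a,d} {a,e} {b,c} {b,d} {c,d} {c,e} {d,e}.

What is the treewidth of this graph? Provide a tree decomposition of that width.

Every bag has size at most 4, so the width is 4 − 1 = 3 and tw(G) ≤ 3. Conversely, {a, c, d, e} is a clique of size 4, and the vertices of any clique must share a bag in every tree decomposition; so some bag has ≥ 4 vertices and tw(G) ≥ 3. Combining the bounds, tw(G) = 3.

Treewidth 3.
One such decomposition:
Bags: B1 = {a, b, c, d}  B2 = {a, c, d, e}
Tree: B1–B2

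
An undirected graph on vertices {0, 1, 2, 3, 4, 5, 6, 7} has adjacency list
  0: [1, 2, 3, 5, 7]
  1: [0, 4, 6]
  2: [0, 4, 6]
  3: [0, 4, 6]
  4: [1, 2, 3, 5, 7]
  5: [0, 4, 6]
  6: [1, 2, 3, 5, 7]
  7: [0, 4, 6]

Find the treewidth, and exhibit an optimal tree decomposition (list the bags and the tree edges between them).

Treewidth 3.
Bags: B1 = {0, 1, 4, 6}  B2 = {0, 2, 4, 6}  B3 = {0, 3, 4, 6}  B4 = {0, 4, 6, 7}  B5 = {0, 4, 5, 6}
Tree: B1–B2, B2–B3, B3–B4, B4–B5

Every bag has size at most 4, so the width is 4 − 1 = 3 and tw(G) ≤ 3. For the lower bound: the 4 vertex sets {0,1}, {2,6}, {4}, {3} are disjoint, each induces a connected subgraph, and every pair is joined by at least one edge of G. Contracting each set to a single vertex therefore yields K_{4} as a minor, and since treewidth is minor-monotone, tw(G) ≥ tw(K_{4}) = 3. The upper and lower bounds meet at 3, so that is the treewidth.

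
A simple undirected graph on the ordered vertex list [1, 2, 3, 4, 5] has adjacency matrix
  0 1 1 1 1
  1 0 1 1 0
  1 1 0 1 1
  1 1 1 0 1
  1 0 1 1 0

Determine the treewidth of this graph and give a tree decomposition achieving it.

Treewidth 3.
One optimal decomposition is:
Bags: B1 = {1, 2, 3, 4}  B2 = {1, 3, 4, 5}
Tree: B1–B2

The largest bag has 4 vertices, giving width 3; this decomposition certifies tw(G) ≤ 3. Conversely, {1, 2, 3, 4} is a clique of size 4, and the vertices of any clique must share a bag in every tree decomposition; so some bag has ≥ 4 vertices and tw(G) ≥ 3. Combining the bounds, tw(G) = 3.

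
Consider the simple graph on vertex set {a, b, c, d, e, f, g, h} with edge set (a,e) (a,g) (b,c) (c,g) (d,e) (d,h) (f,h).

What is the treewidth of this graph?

1

A width-1 tree decomposition is:
Bags: B1 = {f, h}  B2 = {d, h}  B3 = {d, e}  B4 = {a, e}  B5 = {a, g}  B6 = {c, g}  B7 = {b, c}
Tree: B1–B2, B2–B3, B3–B4, B4–B5, B5–B6, B6–B7
Each bag holds 2 vertices, so the decomposition has width 1, which upper-bounds the treewidth. Since G has at least one edge (e.g. f–h), it is not an edgeless graph, so tw(G) ≥ 1. The upper and lower bounds meet at 1, so that is the treewidth.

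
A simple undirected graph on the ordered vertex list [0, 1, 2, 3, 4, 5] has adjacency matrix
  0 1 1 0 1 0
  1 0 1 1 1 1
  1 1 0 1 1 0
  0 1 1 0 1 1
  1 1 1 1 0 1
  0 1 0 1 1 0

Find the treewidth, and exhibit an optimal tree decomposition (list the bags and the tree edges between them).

The largest bag has 4 vertices, giving width 3; this decomposition certifies tw(G) ≤ 3. Conversely, {0, 1, 2, 4} is a clique of size 4, and the vertices of any clique must share a bag in every tree decomposition; so some bag has ≥ 4 vertices and tw(G) ≥ 3. The upper and lower bounds meet at 3, so that is the treewidth.

Treewidth 3.
One such decomposition:
Bags: B1 = {1, 3, 4, 5}  B2 = {1, 2, 3, 4}  B3 = {0, 1, 2, 4}
Tree: B1–B2, B2–B3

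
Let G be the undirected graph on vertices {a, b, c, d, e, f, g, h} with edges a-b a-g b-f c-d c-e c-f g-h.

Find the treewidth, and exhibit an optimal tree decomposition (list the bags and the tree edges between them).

Every bag has size at most 2, so the width is 2 − 1 = 1 and tw(G) ≤ 1. Since G has at least one edge (e.g. b–f), it is not an edgeless graph, so tw(G) ≥ 1. The upper and lower bounds meet at 1, so that is the treewidth.

Treewidth 1.
Bags: B1 = {b, f}  B2 = {a, b}  B3 = {a, g}  B4 = {c, f}  B5 = {c, d}  B6 = {c, e}  B7 = {g, h}
Tree: B1–B2, B2–B3, B1–B4, B4–B5, B4–B6, B3–B7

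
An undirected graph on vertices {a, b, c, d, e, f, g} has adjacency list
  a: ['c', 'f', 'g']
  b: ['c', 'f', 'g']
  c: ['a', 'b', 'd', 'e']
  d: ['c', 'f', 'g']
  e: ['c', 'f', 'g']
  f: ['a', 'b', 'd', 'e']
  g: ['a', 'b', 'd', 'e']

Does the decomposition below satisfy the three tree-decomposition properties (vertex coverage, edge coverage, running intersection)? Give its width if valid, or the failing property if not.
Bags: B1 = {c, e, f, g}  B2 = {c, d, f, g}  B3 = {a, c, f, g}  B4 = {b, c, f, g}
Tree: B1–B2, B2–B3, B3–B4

Yes; width 3.

Vertex coverage: the bags together contain {a, b, c, d, e, f, g}, the full vertex set. Edge coverage: each edge of G has both endpoints in at least one bag. Running intersection: for every vertex, the bags containing it form a connected subtree. All three properties hold, so this is a valid tree decomposition of width max|bag| − 1 = 3, and hence tw(G) ≤ 3.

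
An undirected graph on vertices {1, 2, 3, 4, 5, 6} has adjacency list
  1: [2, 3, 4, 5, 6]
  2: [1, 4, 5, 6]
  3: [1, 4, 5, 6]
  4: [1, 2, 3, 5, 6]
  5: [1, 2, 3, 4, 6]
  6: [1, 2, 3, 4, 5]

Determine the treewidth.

A width-4 tree decomposition is:
Bags: B1 = {1, 3, 4, 5, 6}  B2 = {1, 2, 4, 5, 6}
Tree: B1–B2
The largest bag has 5 vertices, giving width 4; this decomposition certifies tw(G) ≤ 4. On the other hand G contains the 5-clique {1, 2, 4, 5, 6}. A clique must lie in a single bag of any decomposition, so no decomposition can have width below 4. The upper and lower bounds meet at 4, so that is the treewidth.

4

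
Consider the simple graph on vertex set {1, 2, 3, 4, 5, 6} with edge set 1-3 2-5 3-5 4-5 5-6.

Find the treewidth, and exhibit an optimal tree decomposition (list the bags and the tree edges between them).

Each bag holds 2 vertices, so the decomposition has width 1, which upper-bounds the treewidth. Any graph with an edge has treewidth ≥ 1, and G has the edge 5–4. The upper and lower bounds meet at 1, so that is the treewidth.

Treewidth 1.
One such decomposition:
Bags: B1 = {4, 5}  B2 = {2, 5}  B3 = {5, 6}  B4 = {3, 5}  B5 = {1, 3}
Tree: B1–B2, B2–B3, B2–B4, B4–B5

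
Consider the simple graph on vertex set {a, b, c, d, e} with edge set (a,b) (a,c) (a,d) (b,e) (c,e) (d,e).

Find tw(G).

A width-2 tree decomposition is:
Bags: B1 = {a, b, e}  B2 = {a, d, e}  B3 = {a, c, e}
Tree: B1–B2, B2–B3
The largest bag has 3 vertices, giving width 2; this decomposition certifies tw(G) ≤ 2. Since b–e–d–a–b is a cycle in G, G is not acyclic. Forests are exactly the graphs of treewidth ≤ 1, so tw(G) ≥ 2. Therefore the treewidth is 2.

2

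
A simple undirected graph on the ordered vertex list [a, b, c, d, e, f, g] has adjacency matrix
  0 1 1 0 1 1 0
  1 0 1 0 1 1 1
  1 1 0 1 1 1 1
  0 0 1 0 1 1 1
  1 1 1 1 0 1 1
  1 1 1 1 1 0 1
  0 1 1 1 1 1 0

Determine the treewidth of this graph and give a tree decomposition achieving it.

Every bag has size at most 5, so the width is 5 − 1 = 4 and tw(G) ≤ 4. For the lower bound, the 5 vertices {c, d, e, f, g} are pairwise adjacent, and any tree decomposition puts a clique entirely inside one bag — forcing width ≥ 4. Hence tw(G) = 4 exactly.

Treewidth 4.
Bags: B1 = {b, c, e, f, g}  B2 = {c, d, e, f, g}  B3 = {a, b, c, e, f}
Tree: B1–B2, B1–B3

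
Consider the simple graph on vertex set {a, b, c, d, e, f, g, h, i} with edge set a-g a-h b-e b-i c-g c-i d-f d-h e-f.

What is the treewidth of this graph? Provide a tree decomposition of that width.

Every bag has size at most 3, so the width is 3 − 1 = 2 and tw(G) ≤ 2. The edges b–i–c–g–a–h–d–f–e–b form a cycle, so G is not a tree and its treewidth is at least 2. Combining the bounds, tw(G) = 2.

Treewidth 2.
Bags: B1 = {b, c, i}  B2 = {b, c, g}  B3 = {a, b, g}  B4 = {a, b, h}  B5 = {b, d, h}  B6 = {b, d, f}  B7 = {b, e, f}
Tree: B1–B2, B2–B3, B3–B4, B4–B5, B5–B6, B6–B7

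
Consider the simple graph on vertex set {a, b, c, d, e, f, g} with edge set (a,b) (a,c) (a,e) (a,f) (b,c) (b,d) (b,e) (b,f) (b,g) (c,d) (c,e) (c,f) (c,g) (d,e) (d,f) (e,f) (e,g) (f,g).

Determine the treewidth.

4

A width-4 tree decomposition is:
Bags: B1 = {a, b, c, e, f}  B2 = {b, c, d, e, f}  B3 = {b, c, e, f, g}
Tree: B1–B2, B1–B3
Every bag has size at most 5, so the width is 5 − 1 = 4 and tw(G) ≤ 4. For the lower bound, the 5 vertices {b, c, d, e, f} are pairwise adjacent, and any tree decomposition puts a clique entirely inside one bag — forcing width ≥ 4. Combining the bounds, tw(G) = 4.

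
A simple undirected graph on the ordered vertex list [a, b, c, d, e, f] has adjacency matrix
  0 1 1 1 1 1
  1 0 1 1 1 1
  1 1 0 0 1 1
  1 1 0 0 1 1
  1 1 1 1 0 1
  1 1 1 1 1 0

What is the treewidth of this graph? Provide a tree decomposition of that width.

Each bag holds 5 vertices, so the decomposition has width 4, which upper-bounds the treewidth. Conversely, {a, b, d, e, f} is a clique of size 5, and the vertices of any clique must share a bag in every tree decomposition; so some bag has ≥ 5 vertices and tw(G) ≥ 4. Combining the bounds, tw(G) = 4.

Treewidth 4.
One optimal decomposition is:
Bags: B1 = {a, b, c, e, f}  B2 = {a, b, d, e, f}
Tree: B1–B2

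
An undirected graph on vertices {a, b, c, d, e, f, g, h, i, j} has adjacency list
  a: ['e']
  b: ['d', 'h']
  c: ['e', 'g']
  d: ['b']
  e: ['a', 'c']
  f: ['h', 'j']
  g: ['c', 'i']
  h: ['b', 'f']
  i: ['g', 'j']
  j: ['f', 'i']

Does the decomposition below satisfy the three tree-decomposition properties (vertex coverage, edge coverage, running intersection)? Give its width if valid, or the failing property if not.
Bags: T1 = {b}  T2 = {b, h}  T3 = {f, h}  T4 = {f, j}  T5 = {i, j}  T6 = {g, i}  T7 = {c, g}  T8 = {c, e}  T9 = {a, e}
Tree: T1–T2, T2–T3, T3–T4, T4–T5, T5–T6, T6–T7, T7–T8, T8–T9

A tree decomposition must satisfy three properties: every vertex lies in some bag; for every edge, both endpoints lie together in some bag; and for every vertex, the bags containing it form a connected subtree. Here vertex d appears in no bag, so the decomposition is invalid.

No — vertex d appears in no bag.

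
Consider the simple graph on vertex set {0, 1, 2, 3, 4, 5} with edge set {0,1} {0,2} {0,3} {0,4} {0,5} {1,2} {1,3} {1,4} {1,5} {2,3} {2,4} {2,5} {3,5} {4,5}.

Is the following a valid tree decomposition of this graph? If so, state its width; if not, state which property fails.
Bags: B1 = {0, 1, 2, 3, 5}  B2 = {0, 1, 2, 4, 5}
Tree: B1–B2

Checking the three conditions: (i) the bags cover all of {0, 1, 2, 3, 4, 5}; (ii) for each edge, some bag contains both endpoints; (iii) the bags containing any fixed vertex form a subtree. All hold, so the decomposition is valid with width 5 − 1 = 4.

Yes; width 4.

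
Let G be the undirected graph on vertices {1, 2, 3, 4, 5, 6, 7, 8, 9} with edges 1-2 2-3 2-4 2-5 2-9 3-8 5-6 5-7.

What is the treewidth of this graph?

1

A width-1 tree decomposition is:
Bags: B1 = {5, 6}  B2 = {2, 5}  B3 = {2, 3}  B4 = {2, 4}  B5 = {2, 9}  B6 = {5, 7}  B7 = {3, 8}  B8 = {1, 2}
Tree: B1–B2, B2–B3, B3–B4, B4–B5, B1–B6, B3–B7, B4–B8
Each bag holds 2 vertices, so the decomposition has width 1, which upper-bounds the treewidth. G has an edge, so its treewidth is at least 1. Hence tw(G) = 1 exactly.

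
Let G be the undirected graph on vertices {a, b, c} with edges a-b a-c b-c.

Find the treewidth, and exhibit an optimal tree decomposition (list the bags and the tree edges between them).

Treewidth 2.
One optimal decomposition is:
Bags: B1 = {a, b, c}
Tree: (single bag)

With just one bag of size 3, the width is 3 − 1 = 2, so tw(G) ≤ 2. For the lower bound, the 3 vertices {a, b, c} are pairwise adjacent, and any tree decomposition puts a clique entirely inside one bag — forcing width ≥ 2. Combining the bounds, tw(G) = 2.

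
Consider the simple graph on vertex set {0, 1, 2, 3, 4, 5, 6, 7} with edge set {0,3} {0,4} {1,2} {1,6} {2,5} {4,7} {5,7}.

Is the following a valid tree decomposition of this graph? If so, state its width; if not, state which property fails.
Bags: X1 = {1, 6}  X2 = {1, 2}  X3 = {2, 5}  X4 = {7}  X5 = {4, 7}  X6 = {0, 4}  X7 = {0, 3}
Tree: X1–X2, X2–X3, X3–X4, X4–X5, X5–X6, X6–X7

No — edge (5,7) lies in no bag.

A tree decomposition must satisfy three properties: every vertex lies in some bag; for every edge, both endpoints lie together in some bag; and for every vertex, the bags containing it form a connected subtree. Here edge (5,7) lies in no bag, so the decomposition is invalid.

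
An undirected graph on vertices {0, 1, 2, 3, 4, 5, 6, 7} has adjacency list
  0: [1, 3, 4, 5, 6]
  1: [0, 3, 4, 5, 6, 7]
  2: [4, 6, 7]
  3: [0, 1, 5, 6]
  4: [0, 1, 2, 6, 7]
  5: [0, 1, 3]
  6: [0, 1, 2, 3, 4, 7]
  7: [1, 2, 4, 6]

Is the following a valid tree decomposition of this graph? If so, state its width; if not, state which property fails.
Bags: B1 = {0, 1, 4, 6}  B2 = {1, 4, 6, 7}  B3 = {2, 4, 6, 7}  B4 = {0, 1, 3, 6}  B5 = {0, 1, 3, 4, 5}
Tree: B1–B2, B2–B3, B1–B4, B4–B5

No — bags containing vertex 4 are not connected in the tree.

A tree decomposition must satisfy three properties: every vertex lies in some bag; for every edge, both endpoints lie together in some bag; and for every vertex, the bags containing it form a connected subtree. Here bags containing vertex 4 are not connected in the tree, so the decomposition is invalid.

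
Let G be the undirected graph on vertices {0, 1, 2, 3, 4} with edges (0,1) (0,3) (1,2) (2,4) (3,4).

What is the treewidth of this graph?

2

A width-2 tree decomposition is:
Bags: B1 = {0, 3, 4}  B2 = {0, 2, 4}  B3 = {0, 1, 2}
Tree: B1–B2, B2–B3
The largest bag has 3 vertices, giving width 2; this decomposition certifies tw(G) ≤ 2. For the lower bound, G contains the cycle 0–3–4–2–1–0, so G is not a forest; only forests have treewidth ≤ 1, hence tw(G) ≥ 2. The upper and lower bounds meet at 2, so that is the treewidth.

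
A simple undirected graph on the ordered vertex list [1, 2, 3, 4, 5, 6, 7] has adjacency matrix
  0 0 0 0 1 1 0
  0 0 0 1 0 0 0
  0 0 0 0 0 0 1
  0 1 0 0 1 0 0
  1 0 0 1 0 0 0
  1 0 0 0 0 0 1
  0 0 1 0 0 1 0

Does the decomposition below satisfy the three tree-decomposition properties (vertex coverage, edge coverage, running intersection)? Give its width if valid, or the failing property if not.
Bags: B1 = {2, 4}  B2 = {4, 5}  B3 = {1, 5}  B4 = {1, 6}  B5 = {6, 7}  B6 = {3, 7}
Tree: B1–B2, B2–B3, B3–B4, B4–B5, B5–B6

Every vertex of G appears in some bag (union = {1, 2, 3, 4, 5, 6, 7}); every edge is covered by a bag; and for each vertex v the set of bags containing v is connected in the bag tree. The decomposition is therefore valid. The largest bag has 2 vertices, so the width is 1.

Yes; width 1.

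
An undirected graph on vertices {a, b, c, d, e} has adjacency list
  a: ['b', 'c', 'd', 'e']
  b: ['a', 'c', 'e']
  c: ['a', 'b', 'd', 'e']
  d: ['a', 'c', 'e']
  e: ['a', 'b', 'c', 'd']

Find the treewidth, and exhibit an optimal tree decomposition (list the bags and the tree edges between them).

Treewidth 3.
One optimal decomposition is:
Bags: B1 = {a, c, d, e}  B2 = {a, b, c, e}
Tree: B1–B2

The largest bag has 4 vertices, giving width 3; this decomposition certifies tw(G) ≤ 3. For the lower bound, the 4 vertices {a, c, d, e} are pairwise adjacent, and any tree decomposition puts a clique entirely inside one bag — forcing width ≥ 3. Hence tw(G) = 3 exactly.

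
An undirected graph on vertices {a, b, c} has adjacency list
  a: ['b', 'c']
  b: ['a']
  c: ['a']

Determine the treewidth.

A width-1 tree decomposition is:
Bags: B1 = {a, c}  B2 = {a, b}
Tree: B1–B2
Each bag holds 2 vertices, so the decomposition has width 1, which upper-bounds the treewidth. Since G has at least one edge (e.g. a–c), it is not an edgeless graph, so tw(G) ≥ 1. Hence tw(G) = 1 exactly.

1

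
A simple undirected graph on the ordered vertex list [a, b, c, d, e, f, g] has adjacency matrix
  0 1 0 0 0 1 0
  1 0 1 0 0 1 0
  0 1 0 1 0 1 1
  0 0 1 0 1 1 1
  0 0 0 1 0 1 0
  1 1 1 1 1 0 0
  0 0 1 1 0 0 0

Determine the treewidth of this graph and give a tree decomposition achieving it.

Each bag holds 3 vertices, so the decomposition has width 2, which upper-bounds the treewidth. On the other hand G contains the 3-clique {c, d, g}. A clique must lie in a single bag of any decomposition, so no decomposition can have width below 2. Combining the bounds, tw(G) = 2.

Treewidth 2.
Bags: B1 = {c, d, f}  B2 = {c, d, g}  B3 = {d, e, f}  B4 = {b, c, f}  B5 = {a, b, f}
Tree: B1–B2, B1–B3, B1–B4, B4–B5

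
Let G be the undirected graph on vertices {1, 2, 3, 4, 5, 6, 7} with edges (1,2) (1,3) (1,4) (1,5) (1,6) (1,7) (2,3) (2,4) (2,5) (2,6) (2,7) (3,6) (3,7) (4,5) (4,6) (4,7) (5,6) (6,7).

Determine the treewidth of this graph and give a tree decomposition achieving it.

Every bag has size at most 5, so the width is 5 − 1 = 4 and tw(G) ≤ 4. For the lower bound, the 5 vertices {1, 2, 3, 6, 7} are pairwise adjacent, and any tree decomposition puts a clique entirely inside one bag — forcing width ≥ 4. Hence tw(G) = 4 exactly.

Treewidth 4.
One such decomposition:
Bags: B1 = {1, 2, 4, 6, 7}  B2 = {1, 2, 3, 6, 7}  B3 = {1, 2, 4, 5, 6}
Tree: B1–B2, B1–B3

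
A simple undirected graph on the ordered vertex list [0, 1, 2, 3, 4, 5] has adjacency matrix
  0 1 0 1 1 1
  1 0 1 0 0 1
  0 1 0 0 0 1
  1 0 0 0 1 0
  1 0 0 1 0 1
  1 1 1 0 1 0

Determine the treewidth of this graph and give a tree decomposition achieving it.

The largest bag has 3 vertices, giving width 2; this decomposition certifies tw(G) ≤ 2. For the lower bound, the 3 vertices {0, 1, 5} are pairwise adjacent, and any tree decomposition puts a clique entirely inside one bag — forcing width ≥ 2. Therefore the treewidth is 2.

Treewidth 2.
One such decomposition:
Bags: B1 = {0, 1, 5}  B2 = {0, 4, 5}  B3 = {1, 2, 5}  B4 = {0, 3, 4}
Tree: B1–B2, B1–B3, B2–B4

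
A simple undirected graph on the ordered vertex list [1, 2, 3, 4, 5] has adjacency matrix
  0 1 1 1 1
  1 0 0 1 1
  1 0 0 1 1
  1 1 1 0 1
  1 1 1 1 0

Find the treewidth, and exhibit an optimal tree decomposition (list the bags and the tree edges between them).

Treewidth 3.
One such decomposition:
Bags: B1 = {1, 3, 4, 5}  B2 = {1, 2, 4, 5}
Tree: B1–B2

Every bag has size at most 4, so the width is 4 − 1 = 3 and tw(G) ≤ 3. For the lower bound, the 4 vertices {1, 2, 4, 5} are pairwise adjacent, and any tree decomposition puts a clique entirely inside one bag — forcing width ≥ 3. Combining the bounds, tw(G) = 3.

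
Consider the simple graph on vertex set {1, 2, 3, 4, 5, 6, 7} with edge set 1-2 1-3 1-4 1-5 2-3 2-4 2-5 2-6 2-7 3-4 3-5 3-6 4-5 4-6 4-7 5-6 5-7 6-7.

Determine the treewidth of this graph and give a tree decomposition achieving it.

Every bag has size at most 5, so the width is 5 − 1 = 4 and tw(G) ≤ 4. On the other hand G contains the 5-clique {1, 2, 3, 4, 5}. A clique must lie in a single bag of any decomposition, so no decomposition can have width below 4. Therefore the treewidth is 4.

Treewidth 4.
One optimal decomposition is:
Bags: B1 = {2, 3, 4, 5, 6}  B2 = {1, 2, 3, 4, 5}  B3 = {2, 4, 5, 6, 7}
Tree: B1–B2, B1–B3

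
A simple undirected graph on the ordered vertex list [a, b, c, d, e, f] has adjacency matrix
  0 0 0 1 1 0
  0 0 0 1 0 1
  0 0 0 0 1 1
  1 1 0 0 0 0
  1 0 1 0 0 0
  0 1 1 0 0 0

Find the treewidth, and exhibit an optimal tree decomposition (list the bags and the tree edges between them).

Every bag has size at most 3, so the width is 3 − 1 = 2 and tw(G) ≤ 2. Since c–e–a–d–b–f–c is a cycle in G, G is not acyclic. Forests are exactly the graphs of treewidth ≤ 1, so tw(G) ≥ 2. Therefore the treewidth is 2.

Treewidth 2.
One such decomposition:
Bags: B1 = {a, c, e}  B2 = {a, c, d}  B3 = {b, c, d}  B4 = {b, c, f}
Tree: B1–B2, B2–B3, B3–B4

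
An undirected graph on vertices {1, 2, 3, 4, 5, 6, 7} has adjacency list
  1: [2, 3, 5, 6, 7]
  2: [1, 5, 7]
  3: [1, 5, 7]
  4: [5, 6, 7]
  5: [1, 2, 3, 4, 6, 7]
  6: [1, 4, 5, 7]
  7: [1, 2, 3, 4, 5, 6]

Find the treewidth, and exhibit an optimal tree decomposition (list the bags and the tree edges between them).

The largest bag has 4 vertices, giving width 3; this decomposition certifies tw(G) ≤ 3. For the lower bound, the 4 vertices {1, 2, 5, 7} are pairwise adjacent, and any tree decomposition puts a clique entirely inside one bag — forcing width ≥ 3. The upper and lower bounds meet at 3, so that is the treewidth.

Treewidth 3.
Bags: B1 = {1, 3, 5, 7}  B2 = {1, 5, 6, 7}  B3 = {4, 5, 6, 7}  B4 = {1, 2, 5, 7}
Tree: B1–B2, B2–B3, B2–B4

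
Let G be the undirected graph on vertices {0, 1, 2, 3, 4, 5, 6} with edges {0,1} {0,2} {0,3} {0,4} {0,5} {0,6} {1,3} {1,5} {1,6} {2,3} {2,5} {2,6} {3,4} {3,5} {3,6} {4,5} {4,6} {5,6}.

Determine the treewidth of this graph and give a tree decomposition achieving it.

Treewidth 4.
One such decomposition:
Bags: B1 = {0, 1, 3, 5, 6}  B2 = {0, 2, 3, 5, 6}  B3 = {0, 3, 4, 5, 6}
Tree: B1–B2, B2–B3

The largest bag has 5 vertices, giving width 4; this decomposition certifies tw(G) ≤ 4. On the other hand G contains the 5-clique {0, 1, 3, 5, 6}. A clique must lie in a single bag of any decomposition, so no decomposition can have width below 4. Therefore the treewidth is 4.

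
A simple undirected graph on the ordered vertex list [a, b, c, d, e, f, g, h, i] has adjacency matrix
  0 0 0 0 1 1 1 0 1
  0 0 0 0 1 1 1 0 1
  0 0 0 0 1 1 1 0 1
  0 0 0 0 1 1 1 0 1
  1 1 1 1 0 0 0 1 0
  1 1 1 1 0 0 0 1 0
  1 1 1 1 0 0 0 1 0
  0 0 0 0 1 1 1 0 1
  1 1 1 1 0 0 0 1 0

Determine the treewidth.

4

A width-4 tree decomposition is:
Bags: B1 = {a, e, f, g, i}  B2 = {d, e, f, g, i}  B3 = {e, f, g, h, i}  B4 = {c, e, f, g, i}  B5 = {b, e, f, g, i}
Tree: B1–B2, B2–B3, B3–B4, B4–B5
The largest bag has 5 vertices, giving width 4; this decomposition certifies tw(G) ≤ 4. For the lower bound: the 5 vertex sets {a,e}, {d,g}, {h,i}, {f}, {c} are disjoint, each induces a connected subgraph, and every pair is joined by at least one edge of G. Contracting each set to a single vertex therefore yields K_{5} as a minor, and since treewidth is minor-monotone, tw(G) ≥ tw(K_{5}) = 4. Therefore the treewidth is 4.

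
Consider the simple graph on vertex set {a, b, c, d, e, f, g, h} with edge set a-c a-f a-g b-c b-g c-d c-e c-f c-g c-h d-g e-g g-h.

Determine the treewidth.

2

A width-2 tree decomposition is:
Bags: B1 = {c, e, g}  B2 = {c, g, h}  B3 = {c, d, g}  B4 = {a, c, g}  B5 = {b, c, g}  B6 = {a, c, f}
Tree: B1–B2, B2–B3, B1–B4, B1–B5, B4–B6
The largest bag has 3 vertices, giving width 2; this decomposition certifies tw(G) ≤ 2. Conversely, {c, d, g} is a clique of size 3, and the vertices of any clique must share a bag in every tree decomposition; so some bag has ≥ 3 vertices and tw(G) ≥ 2. Combining the bounds, tw(G) = 2.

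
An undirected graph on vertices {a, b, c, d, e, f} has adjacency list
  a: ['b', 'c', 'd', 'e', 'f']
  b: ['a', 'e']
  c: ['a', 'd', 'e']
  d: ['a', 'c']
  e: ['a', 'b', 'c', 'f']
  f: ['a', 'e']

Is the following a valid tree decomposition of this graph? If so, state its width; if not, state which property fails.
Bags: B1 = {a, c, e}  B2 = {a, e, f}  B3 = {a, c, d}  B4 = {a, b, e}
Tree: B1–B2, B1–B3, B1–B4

Yes; width 2.

Vertex coverage: the bags together contain {a, b, c, d, e, f}, the full vertex set. Edge coverage: each edge of G has both endpoints in at least one bag. Running intersection: for every vertex, the bags containing it form a connected subtree. All three properties hold, so this is a valid tree decomposition of width max|bag| − 1 = 2, and hence tw(G) ≤ 2.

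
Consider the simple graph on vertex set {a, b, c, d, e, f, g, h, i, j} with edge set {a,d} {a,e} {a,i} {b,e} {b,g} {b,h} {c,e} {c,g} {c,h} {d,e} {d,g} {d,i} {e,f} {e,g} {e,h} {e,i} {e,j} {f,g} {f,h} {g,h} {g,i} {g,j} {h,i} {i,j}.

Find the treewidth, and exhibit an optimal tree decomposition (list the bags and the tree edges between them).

Each bag holds 4 vertices, so the decomposition has width 3, which upper-bounds the treewidth. Conversely, {d, e, g, i} is a clique of size 4, and the vertices of any clique must share a bag in every tree decomposition; so some bag has ≥ 4 vertices and tw(G) ≥ 3. Combining the bounds, tw(G) = 3.

Treewidth 3.
One optimal decomposition is:
Bags: B1 = {e, g, i, j}  B2 = {e, g, h, i}  B3 = {c, e, g, h}  B4 = {d, e, g, i}  B5 = {b, e, g, h}  B6 = {e, f, g, h}  B7 = {a, d, e, i}
Tree: B1–B2, B2–B3, B2–B4, B3–B5, B3–B6, B4–B7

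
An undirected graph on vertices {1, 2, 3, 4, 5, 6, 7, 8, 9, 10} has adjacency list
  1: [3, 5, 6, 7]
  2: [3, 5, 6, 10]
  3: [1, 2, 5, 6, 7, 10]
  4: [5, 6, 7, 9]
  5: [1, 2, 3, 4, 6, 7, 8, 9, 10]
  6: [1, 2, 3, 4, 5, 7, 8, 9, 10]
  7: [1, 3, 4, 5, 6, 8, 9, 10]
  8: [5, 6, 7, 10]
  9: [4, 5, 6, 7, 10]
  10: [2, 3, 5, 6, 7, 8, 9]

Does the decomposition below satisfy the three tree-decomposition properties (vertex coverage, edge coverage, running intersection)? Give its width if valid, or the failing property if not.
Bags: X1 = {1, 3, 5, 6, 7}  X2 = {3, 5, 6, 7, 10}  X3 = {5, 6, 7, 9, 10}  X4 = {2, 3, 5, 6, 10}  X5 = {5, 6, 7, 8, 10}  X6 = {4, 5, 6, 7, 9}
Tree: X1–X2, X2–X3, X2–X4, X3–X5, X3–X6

Every vertex of G appears in some bag (union = {1, 2, 3, 4, 5, 6, 7, 8, 9, 10}); every edge is covered by a bag; and for each vertex v the set of bags containing v is connected in the bag tree. The decomposition is therefore valid. The largest bag has 5 vertices, so the width is 4.

Yes; width 4.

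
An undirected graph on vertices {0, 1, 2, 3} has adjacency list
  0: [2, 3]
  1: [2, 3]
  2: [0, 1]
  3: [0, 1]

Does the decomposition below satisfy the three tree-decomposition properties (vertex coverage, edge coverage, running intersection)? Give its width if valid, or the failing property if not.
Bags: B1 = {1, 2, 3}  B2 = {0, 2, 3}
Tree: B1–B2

Every vertex of G appears in some bag (union = {0, 1, 2, 3}); every edge is covered by a bag; and for each vertex v the set of bags containing v is connected in the bag tree. The decomposition is therefore valid. The largest bag has 3 vertices, so the width is 2.

Yes; width 2.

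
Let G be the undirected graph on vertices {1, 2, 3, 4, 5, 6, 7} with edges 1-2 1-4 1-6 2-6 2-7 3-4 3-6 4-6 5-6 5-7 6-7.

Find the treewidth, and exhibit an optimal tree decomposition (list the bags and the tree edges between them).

Each bag holds 3 vertices, so the decomposition has width 2, which upper-bounds the treewidth. For the lower bound, the 3 vertices {1, 2, 6} are pairwise adjacent, and any tree decomposition puts a clique entirely inside one bag — forcing width ≥ 2. Hence tw(G) = 2 exactly.

Treewidth 2.
One such decomposition:
Bags: B1 = {1, 2, 6}  B2 = {1, 4, 6}  B3 = {2, 6, 7}  B4 = {3, 4, 6}  B5 = {5, 6, 7}
Tree: B1–B2, B1–B3, B2–B4, B3–B5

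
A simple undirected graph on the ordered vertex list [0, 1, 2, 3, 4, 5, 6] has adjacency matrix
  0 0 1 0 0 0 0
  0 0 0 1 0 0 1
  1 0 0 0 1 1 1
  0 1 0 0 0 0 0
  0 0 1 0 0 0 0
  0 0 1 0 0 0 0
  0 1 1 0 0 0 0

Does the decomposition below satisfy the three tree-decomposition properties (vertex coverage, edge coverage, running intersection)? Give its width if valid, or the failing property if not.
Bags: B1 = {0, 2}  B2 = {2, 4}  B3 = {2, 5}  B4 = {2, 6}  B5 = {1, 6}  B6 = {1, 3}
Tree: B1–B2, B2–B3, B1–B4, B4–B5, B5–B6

Vertex coverage: the bags together contain {0, 1, 2, 3, 4, 5, 6}, the full vertex set. Edge coverage: each edge of G has both endpoints in at least one bag. Running intersection: for every vertex, the bags containing it form a connected subtree. All three properties hold, so this is a valid tree decomposition of width max|bag| − 1 = 1, and hence tw(G) ≤ 1.

Yes; width 1.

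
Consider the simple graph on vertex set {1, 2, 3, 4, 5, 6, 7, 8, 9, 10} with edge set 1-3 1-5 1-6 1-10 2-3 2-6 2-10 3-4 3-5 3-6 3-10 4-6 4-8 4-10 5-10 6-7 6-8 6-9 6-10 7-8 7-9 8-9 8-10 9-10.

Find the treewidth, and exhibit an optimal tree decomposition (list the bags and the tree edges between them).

Treewidth 3.
One optimal decomposition is:
Bags: B1 = {2, 3, 6, 10}  B2 = {3, 4, 6, 10}  B3 = {4, 6, 8, 10}  B4 = {6, 8, 9, 10}  B5 = {1, 3, 6, 10}  B6 = {1, 3, 5, 10}  B7 = {6, 7, 8, 9}
Tree: B1–B2, B2–B3, B3–B4, B1–B5, B5–B6, B4–B7

Every bag has size at most 4, so the width is 4 − 1 = 3 and tw(G) ≤ 3. For the lower bound, the 4 vertices {1, 3, 5, 10} are pairwise adjacent, and any tree decomposition puts a clique entirely inside one bag — forcing width ≥ 3. Combining the bounds, tw(G) = 3.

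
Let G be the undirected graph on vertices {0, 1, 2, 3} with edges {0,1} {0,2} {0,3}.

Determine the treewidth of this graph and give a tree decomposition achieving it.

Every bag has size at most 2, so the width is 2 − 1 = 1 and tw(G) ≤ 1. Since G has at least one edge (e.g. 0–1), it is not an edgeless graph, so tw(G) ≥ 1. Hence tw(G) = 1 exactly.

Treewidth 1.
One such decomposition:
Bags: B1 = {0, 1}  B2 = {0, 3}  B3 = {0, 2}
Tree: B1–B2, B2–B3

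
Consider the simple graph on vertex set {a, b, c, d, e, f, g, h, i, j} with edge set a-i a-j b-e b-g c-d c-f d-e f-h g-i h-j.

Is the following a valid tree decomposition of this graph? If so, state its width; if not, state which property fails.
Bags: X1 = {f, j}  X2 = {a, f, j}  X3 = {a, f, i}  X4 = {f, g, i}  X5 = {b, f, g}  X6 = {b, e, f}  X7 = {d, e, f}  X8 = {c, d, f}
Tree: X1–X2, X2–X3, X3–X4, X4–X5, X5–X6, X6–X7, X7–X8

A tree decomposition must satisfy three properties: every vertex lies in some bag; for every edge, both endpoints lie together in some bag; and for every vertex, the bags containing it form a connected subtree. Here vertex h appears in no bag, so the decomposition is invalid.

No — vertex h appears in no bag.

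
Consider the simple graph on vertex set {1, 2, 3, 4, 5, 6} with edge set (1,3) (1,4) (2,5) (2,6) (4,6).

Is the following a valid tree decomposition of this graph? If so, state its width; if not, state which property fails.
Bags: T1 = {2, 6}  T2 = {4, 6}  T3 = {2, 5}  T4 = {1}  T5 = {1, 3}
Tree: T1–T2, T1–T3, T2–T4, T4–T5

A tree decomposition must satisfy three properties: every vertex lies in some bag; for every edge, both endpoints lie together in some bag; and for every vertex, the bags containing it form a connected subtree. Here edge (4,1) lies in no bag, so the decomposition is invalid.

No — edge (4,1) lies in no bag.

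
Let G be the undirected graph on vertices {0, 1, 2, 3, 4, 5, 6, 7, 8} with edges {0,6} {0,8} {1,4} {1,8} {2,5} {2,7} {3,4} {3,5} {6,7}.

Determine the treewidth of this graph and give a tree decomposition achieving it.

Treewidth 2.
Bags: B1 = {0, 1, 8}  B2 = {0, 1, 4}  B3 = {0, 3, 4}  B4 = {0, 3, 5}  B5 = {0, 2, 5}  B6 = {0, 2, 7}  B7 = {0, 6, 7}
Tree: B1–B2, B2–B3, B3–B4, B4–B5, B5–B6, B6–B7

Each bag holds 3 vertices, so the decomposition has width 2, which upper-bounds the treewidth. For the lower bound, G contains the cycle 0–8–1–4–3–5–2–7–6–0, so G is not a forest; only forests have treewidth ≤ 1, hence tw(G) ≥ 2. The upper and lower bounds meet at 2, so that is the treewidth.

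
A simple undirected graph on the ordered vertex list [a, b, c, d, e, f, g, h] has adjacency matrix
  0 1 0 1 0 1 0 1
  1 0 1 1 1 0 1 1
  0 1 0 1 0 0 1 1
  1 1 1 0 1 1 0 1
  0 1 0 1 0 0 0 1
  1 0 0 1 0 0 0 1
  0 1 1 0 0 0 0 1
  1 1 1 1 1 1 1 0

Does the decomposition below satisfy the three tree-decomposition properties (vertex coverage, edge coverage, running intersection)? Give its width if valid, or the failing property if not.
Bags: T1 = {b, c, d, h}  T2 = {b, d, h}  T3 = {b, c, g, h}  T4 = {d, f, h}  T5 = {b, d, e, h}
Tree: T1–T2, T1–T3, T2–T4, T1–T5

No — vertex a appears in no bag.

A tree decomposition must satisfy three properties: every vertex lies in some bag; for every edge, both endpoints lie together in some bag; and for every vertex, the bags containing it form a connected subtree. Here vertex a appears in no bag, so the decomposition is invalid.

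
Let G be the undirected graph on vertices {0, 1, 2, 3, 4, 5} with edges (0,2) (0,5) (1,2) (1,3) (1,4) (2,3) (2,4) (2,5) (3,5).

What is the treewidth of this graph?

2

A width-2 tree decomposition is:
Bags: B1 = {0, 2, 5}  B2 = {2, 3, 5}  B3 = {1, 2, 3}  B4 = {1, 2, 4}
Tree: B1–B2, B2–B3, B3–B4
The largest bag has 3 vertices, giving width 2; this decomposition certifies tw(G) ≤ 2. For the lower bound, the 3 vertices {0, 2, 5} are pairwise adjacent, and any tree decomposition puts a clique entirely inside one bag — forcing width ≥ 2. Combining the bounds, tw(G) = 2.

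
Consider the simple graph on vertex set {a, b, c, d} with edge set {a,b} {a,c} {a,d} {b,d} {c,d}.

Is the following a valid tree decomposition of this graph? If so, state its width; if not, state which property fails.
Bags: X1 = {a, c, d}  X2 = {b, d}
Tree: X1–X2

A tree decomposition must satisfy three properties: every vertex lies in some bag; for every edge, both endpoints lie together in some bag; and for every vertex, the bags containing it form a connected subtree. Here edge (a,b) lies in no bag, so the decomposition is invalid.

No — edge (a,b) lies in no bag.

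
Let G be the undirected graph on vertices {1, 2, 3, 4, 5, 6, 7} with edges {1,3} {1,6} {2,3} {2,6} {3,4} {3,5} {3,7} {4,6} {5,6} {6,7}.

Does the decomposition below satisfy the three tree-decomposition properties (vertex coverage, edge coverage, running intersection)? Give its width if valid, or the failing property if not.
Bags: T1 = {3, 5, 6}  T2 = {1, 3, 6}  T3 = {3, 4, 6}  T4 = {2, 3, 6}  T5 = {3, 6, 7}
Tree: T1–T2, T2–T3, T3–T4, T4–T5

Vertex coverage: the bags together contain {1, 2, 3, 4, 5, 6, 7}, the full vertex set. Edge coverage: each edge of G has both endpoints in at least one bag. Running intersection: for every vertex, the bags containing it form a connected subtree. All three properties hold, so this is a valid tree decomposition of width max|bag| − 1 = 2, and hence tw(G) ≤ 2.

Yes; width 2.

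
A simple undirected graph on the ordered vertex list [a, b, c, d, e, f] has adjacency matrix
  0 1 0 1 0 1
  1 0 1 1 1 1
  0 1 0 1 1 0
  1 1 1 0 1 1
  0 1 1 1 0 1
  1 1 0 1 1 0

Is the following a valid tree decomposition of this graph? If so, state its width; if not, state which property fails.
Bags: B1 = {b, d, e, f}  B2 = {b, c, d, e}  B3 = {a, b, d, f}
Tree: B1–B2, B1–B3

Checking the three conditions: (i) the bags cover all of {a, b, c, d, e, f}; (ii) for each edge, some bag contains both endpoints; (iii) the bags containing any fixed vertex form a subtree. All hold, so the decomposition is valid with width 4 − 1 = 3.

Yes; width 3.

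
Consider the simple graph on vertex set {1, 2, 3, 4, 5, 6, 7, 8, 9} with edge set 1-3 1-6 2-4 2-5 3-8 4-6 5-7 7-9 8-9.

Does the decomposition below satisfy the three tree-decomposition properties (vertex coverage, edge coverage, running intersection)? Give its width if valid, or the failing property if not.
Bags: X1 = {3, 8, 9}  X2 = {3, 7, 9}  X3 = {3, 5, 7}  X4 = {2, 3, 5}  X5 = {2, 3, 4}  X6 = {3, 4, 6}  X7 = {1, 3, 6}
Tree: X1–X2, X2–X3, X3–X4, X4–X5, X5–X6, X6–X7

Yes; width 2.

Checking the three conditions: (i) the bags cover all of {1, 2, 3, 4, 5, 6, 7, 8, 9}; (ii) for each edge, some bag contains both endpoints; (iii) the bags containing any fixed vertex form a subtree. All hold, so the decomposition is valid with width 3 − 1 = 2.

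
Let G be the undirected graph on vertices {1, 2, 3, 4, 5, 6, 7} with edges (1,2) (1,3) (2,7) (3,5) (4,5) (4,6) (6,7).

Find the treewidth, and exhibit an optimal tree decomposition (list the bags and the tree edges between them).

The largest bag has 3 vertices, giving width 2; this decomposition certifies tw(G) ≤ 2. Since 6–4–5–3–1–2–7–6 is a cycle in G, G is not acyclic. Forests are exactly the graphs of treewidth ≤ 1, so tw(G) ≥ 2. Therefore the treewidth is 2.

Treewidth 2.
Bags: B1 = {4, 5, 6}  B2 = {3, 5, 6}  B3 = {1, 3, 6}  B4 = {1, 2, 6}  B5 = {2, 6, 7}
Tree: B1–B2, B2–B3, B3–B4, B4–B5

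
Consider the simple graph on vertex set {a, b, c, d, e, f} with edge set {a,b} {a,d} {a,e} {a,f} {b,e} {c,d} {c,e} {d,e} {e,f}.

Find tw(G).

A width-2 tree decomposition is:
Bags: B1 = {a, b, e}  B2 = {a, d, e}  B3 = {a, e, f}  B4 = {c, d, e}
Tree: B1–B2, B1–B3, B2–B4
Every bag has size at most 3, so the width is 3 − 1 = 2 and tw(G) ≤ 2. For the lower bound, the 3 vertices {c, d, e} are pairwise adjacent, and any tree decomposition puts a clique entirely inside one bag — forcing width ≥ 2. Hence tw(G) = 2 exactly.

2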